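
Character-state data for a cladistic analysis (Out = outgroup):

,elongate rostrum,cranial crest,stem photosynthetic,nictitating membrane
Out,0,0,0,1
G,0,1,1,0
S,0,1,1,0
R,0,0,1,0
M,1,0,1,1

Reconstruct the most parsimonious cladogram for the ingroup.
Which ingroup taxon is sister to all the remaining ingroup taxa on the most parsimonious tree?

M

Character polarity is set by the outgroup: the derived state is whichever differs from the outgroup's state, so for nictitating membrane the derived state is '0', and for the remaining characters it is '1'.
elongate rostrum: derived state '1' in M only — an autapomorphy, so it tells us nothing about relationships among taxa.
Only G and S show the derived state '1' for cranial crest, supporting them as a clade.
All ingroup taxa share the derived state '1' for stem photosynthetic; it defines the ingroup but does not resolve relationships within it.
nictitating membrane: derived state '0' in G, R, and S only — synapomorphy for {G, R, S}.
Most parsimonious ingroup topology: (((G,S),R),M).
M is sister to the clade containing all other ingroup taxa, so it is the earliest-diverging (most basal) ingroup lineage.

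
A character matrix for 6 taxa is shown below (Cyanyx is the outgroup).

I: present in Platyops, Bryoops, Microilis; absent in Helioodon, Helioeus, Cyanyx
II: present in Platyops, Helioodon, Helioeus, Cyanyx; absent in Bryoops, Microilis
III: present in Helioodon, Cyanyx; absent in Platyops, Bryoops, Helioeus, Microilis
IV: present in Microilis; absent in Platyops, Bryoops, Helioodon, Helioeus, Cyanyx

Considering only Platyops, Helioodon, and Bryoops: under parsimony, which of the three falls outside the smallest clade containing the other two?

Character polarity is set by the outgroup: the derived state is whichever differs from the outgroup's state, so for II, III the derived state is 'absent', and for the remaining characters it is 'present'.
I: derived state 'present' in Bryoops, Microilis, and Platyops only — synapomorphy for {Bryoops, Microilis, Platyops}.
II: derived state 'absent' in Bryoops and Microilis only — synapomorphy for {Bryoops, Microilis}.
III (derived state 'absent') is shared by Bryoops, Helioeus, Microilis, and Platyops — a synapomorphy uniting that clade.
IV: derived state 'present' in Microilis only — an autapomorphy, so it tells us nothing about relationships among taxa.
Most parsimonious ingroup topology: ((Helioeus,((Microilis,Bryoops),Platyops)),Helioodon).
Platyops and Bryoops share a more recent common ancestor with each other than either does with Helioodon, so Helioodon is the least closely related of the three.

Helioodon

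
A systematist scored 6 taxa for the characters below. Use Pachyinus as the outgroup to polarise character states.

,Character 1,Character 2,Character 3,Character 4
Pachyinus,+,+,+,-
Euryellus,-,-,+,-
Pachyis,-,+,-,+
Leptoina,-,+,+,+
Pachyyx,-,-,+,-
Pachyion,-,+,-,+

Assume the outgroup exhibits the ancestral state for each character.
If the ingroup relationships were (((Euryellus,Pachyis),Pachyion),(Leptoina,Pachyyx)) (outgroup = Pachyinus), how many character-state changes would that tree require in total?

8

Map each character onto (((Euryellus,Pachyis),Pachyion),(Leptoina,Pachyyx)) (rooted by Pachyinus) and count the minimum state changes it requires (Fitch parsimony):
Character 1: 1; Character 2: 2; Character 3: 2; Character 4: 3.
Total tree length = 8.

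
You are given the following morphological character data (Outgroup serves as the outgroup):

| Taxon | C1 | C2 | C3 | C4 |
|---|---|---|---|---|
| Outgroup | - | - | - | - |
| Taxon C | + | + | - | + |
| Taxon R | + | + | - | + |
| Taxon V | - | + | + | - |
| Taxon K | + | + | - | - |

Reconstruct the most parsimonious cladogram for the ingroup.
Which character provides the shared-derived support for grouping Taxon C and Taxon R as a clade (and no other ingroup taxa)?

The outgroup has state '-' for every character, so '+' is the derived state throughout.
Only Taxon C, Taxon K, and Taxon R show the derived state '+' for C1, supporting them as a clade.
C2 (derived state '+') is shared by all ingroup taxa — unites the whole ingroup.
C3 (derived state '+') is unique to Taxon V (autapomorphy; uninformative for grouping).
C4: derived state '+' in Taxon C and Taxon R only — synapomorphy for {Taxon C, Taxon R}.
Most parsimonious ingroup topology: (((Taxon C,Taxon R),Taxon K),Taxon V).
The clade {Taxon C, Taxon R} is supported by C4: its derived state '+' occurs in exactly those taxa and in no other taxon (including the outgroup).

C4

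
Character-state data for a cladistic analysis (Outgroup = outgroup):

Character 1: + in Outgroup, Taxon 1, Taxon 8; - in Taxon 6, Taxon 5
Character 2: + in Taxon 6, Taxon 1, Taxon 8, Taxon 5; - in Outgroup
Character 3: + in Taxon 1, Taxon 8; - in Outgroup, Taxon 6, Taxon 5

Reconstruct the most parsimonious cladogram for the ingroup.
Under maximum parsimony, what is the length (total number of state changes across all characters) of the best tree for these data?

3

Character polarity is set by the outgroup: the derived state is whichever differs from the outgroup's state, so for Character 1 the derived state is '-', and for the remaining characters it is '+'.
Character 1 (derived state '-') is shared by Taxon 5 and Taxon 6 — a synapomorphy uniting that clade.
All ingroup taxa share the derived state '+' for Character 2; it defines the ingroup but does not resolve relationships within it.
Character 3 (derived state '+') is shared by Taxon 1 and Taxon 8 — a synapomorphy uniting that clade.
Most parsimonious ingroup topology: ((Taxon 6,Taxon 5),(Taxon 1,Taxon 8)).
Changes per character on this tree: Character 1: 1; Character 2: 1; Character 3: 1.
Total = 3.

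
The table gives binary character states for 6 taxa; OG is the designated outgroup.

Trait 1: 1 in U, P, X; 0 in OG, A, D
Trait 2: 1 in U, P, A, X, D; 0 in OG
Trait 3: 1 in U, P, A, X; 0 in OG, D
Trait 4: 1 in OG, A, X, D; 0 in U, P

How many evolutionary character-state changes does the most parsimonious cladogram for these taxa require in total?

4

Character polarity is set by the outgroup: the derived state is whichever differs from the outgroup's state, so for Trait 4 the derived state is '0', and for the remaining characters it is '1'.
Trait 1 (derived state '1') is shared by P, U, and X — a synapomorphy uniting that clade.
Trait 2 (derived state '1') is shared by all ingroup taxa — unites the whole ingroup.
Trait 3: derived state '1' in A, P, U, and X only — synapomorphy for {A, P, U, X}.
Trait 4 (derived state '0') is shared by P and U — a synapomorphy uniting that clade.
Most parsimonious ingroup topology: ((((U,P),X),A),D).
Changes per character on this tree: Trait 1: 1; Trait 2: 1; Trait 3: 1; Trait 4: 1.
Total = 4.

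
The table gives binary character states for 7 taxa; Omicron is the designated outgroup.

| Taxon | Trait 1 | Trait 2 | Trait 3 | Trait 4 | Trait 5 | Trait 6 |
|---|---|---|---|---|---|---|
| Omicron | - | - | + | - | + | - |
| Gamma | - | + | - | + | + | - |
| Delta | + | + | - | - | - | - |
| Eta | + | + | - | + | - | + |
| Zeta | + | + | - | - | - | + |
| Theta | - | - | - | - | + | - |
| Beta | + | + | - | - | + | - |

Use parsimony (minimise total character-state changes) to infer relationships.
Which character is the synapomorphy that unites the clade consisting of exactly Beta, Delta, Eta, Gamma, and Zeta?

Character polarity is set by the outgroup: the derived state is whichever differs from the outgroup's state, so for Trait 3, Trait 5 the derived state is '-', and for the remaining characters it is '+'.
Trait 1: derived state '+' in Beta, Delta, Eta, and Zeta only — synapomorphy for {Beta, Delta, Eta, Zeta}.
Trait 2: derived state '+' in Beta, Delta, Eta, Gamma, and Zeta only — synapomorphy for {Beta, Delta, Eta, Gamma, Zeta}.
All ingroup taxa share the derived state '-' for Trait 3; it defines the ingroup but does not resolve relationships within it.
Trait 4 groups Eta and Gamma, which is incompatible with the clades supported by the remaining characters; treating it as convergent (homoplasy) costs fewer steps than any alternative tree.
Trait 5: derived state '-' in Delta, Eta, and Zeta only — synapomorphy for {Delta, Eta, Zeta}.
Trait 6 (derived state '+') is shared by Eta and Zeta — a synapomorphy uniting that clade.
Most parsimonious ingroup topology: ((Gamma,((Delta,(Eta,Zeta)),Beta)),Theta).
The clade {Beta, Delta, Eta, Gamma, Zeta} is supported by Trait 2: its derived state '+' occurs in exactly those taxa and in no other taxon (including the outgroup).

Trait 2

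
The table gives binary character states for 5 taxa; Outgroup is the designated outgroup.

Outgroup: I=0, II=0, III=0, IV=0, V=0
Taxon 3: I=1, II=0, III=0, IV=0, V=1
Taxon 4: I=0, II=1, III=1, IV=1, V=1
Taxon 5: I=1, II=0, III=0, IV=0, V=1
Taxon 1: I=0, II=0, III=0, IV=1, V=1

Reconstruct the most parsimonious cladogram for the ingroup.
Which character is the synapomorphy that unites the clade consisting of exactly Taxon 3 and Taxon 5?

The outgroup has state '0' for every character, so '1' is the derived state throughout.
I: derived state '1' in Taxon 3 and Taxon 5 only — synapomorphy for {Taxon 3, Taxon 5}.
II (derived state '1') is unique to Taxon 4 (autapomorphy; uninformative for grouping).
III: derived state '1' in Taxon 4 only — an autapomorphy, so it tells us nothing about relationships among taxa.
IV (derived state '1') is shared by Taxon 1 and Taxon 4 — a synapomorphy uniting that clade.
All ingroup taxa share the derived state '1' for V; it defines the ingroup but does not resolve relationships within it.
Most parsimonious ingroup topology: ((Taxon 3,Taxon 5),(Taxon 4,Taxon 1)).
The clade {Taxon 3, Taxon 5} is supported by I: its derived state '1' occurs in exactly those taxa and in no other taxon (including the outgroup).

I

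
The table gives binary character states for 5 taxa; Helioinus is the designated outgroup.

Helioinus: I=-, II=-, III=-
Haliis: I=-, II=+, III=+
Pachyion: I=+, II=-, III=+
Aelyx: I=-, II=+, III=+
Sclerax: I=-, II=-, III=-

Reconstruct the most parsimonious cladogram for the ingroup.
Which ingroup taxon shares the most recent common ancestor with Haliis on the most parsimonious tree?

The outgroup has state '-' for every character, so '+' is the derived state throughout.
I (derived state '+') is unique to Pachyion (autapomorphy; uninformative for grouping).
II (derived state '+') is shared by Aelyx and Haliis — a synapomorphy uniting that clade.
Only Aelyx, Haliis, and Pachyion show the derived state '+' for III, supporting them as a clade.
Most parsimonious ingroup topology: (((Haliis,Aelyx),Pachyion),Sclerax).
Haliis and Aelyx form a cherry on this tree, so they are sister taxa.

Aelyx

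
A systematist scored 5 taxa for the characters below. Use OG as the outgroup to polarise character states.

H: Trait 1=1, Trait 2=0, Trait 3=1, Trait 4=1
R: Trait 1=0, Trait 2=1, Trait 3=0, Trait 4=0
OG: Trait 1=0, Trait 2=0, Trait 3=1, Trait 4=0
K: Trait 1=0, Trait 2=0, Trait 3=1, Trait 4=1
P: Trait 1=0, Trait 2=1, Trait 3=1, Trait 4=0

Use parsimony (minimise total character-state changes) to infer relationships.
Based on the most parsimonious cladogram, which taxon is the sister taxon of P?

R

Character polarity is set by the outgroup: the derived state is whichever differs from the outgroup's state, so for Trait 3 the derived state is '0', and for the remaining characters it is '1'.
Trait 1 (derived state '1') is unique to H (autapomorphy; uninformative for grouping).
Only P and R show the derived state '1' for Trait 2, supporting them as a clade.
Trait 3: derived state '0' in R only — an autapomorphy, so it tells us nothing about relationships among taxa.
Only H and K show the derived state '1' for Trait 4, supporting them as a clade.
Most parsimonious ingroup topology: ((P,R),(H,K)).
P and R form a cherry on this tree, so they are sister taxa.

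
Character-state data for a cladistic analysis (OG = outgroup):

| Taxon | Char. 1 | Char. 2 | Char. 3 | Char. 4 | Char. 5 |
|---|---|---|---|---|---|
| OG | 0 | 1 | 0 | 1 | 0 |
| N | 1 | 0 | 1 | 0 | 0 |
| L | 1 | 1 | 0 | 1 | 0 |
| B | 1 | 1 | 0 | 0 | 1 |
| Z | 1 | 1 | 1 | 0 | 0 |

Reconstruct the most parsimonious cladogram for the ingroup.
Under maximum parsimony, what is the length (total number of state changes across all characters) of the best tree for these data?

Character polarity is set by the outgroup: the derived state is whichever differs from the outgroup's state, so for Char. 2, Char. 4 the derived state is '0', and for the remaining characters it is '1'.
All ingroup taxa share the derived state '1' for Char. 1; it defines the ingroup but does not resolve relationships within it.
Char. 2 (derived state '0') is unique to N (autapomorphy; uninformative for grouping).
Char. 3 (derived state '1') is shared by N and Z — a synapomorphy uniting that clade.
Char. 4: derived state '0' in B, N, and Z only — synapomorphy for {B, N, Z}.
Char. 5 (derived state '1') is unique to B (autapomorphy; uninformative for grouping).
Most parsimonious ingroup topology: (((N,Z),B),L).
Changes per character on this tree: Char. 1: 1; Char. 2: 1; Char. 3: 1; Char. 4: 1; Char. 5: 1.
Total = 5.

5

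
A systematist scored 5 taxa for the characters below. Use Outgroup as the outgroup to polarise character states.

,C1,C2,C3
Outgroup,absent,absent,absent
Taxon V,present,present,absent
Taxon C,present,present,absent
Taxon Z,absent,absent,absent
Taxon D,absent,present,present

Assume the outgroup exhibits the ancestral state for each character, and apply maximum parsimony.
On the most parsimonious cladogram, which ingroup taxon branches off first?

The outgroup has state 'absent' for every character, so 'present' is the derived state throughout.
Only Taxon C and Taxon V show the derived state 'present' for C1, supporting them as a clade.
C2: derived state 'present' in Taxon C, Taxon D, and Taxon V only — synapomorphy for {Taxon C, Taxon D, Taxon V}.
C3 (derived state 'present') is unique to Taxon D (autapomorphy; uninformative for grouping).
Most parsimonious ingroup topology: ((Taxon D,(Taxon V,Taxon C)),Taxon Z).
Taxon Z is sister to the clade containing all other ingroup taxa, so it is the earliest-diverging (most basal) ingroup lineage.

Taxon Z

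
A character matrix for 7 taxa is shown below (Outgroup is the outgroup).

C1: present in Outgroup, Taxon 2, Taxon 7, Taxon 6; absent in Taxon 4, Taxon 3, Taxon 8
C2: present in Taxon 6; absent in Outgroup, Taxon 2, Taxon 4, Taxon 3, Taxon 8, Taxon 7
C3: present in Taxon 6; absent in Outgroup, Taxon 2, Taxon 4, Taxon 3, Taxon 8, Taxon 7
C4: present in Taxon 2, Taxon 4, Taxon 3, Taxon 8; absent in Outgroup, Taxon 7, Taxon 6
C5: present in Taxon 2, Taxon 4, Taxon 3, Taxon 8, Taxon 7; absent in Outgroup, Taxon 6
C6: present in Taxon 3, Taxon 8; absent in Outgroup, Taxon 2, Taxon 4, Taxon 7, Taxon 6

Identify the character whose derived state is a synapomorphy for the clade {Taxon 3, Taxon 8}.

C6

Character polarity is set by the outgroup: the derived state is whichever differs from the outgroup's state, so for C1 the derived state is 'absent', and for the remaining characters it is 'present'.
Only Taxon 3, Taxon 4, and Taxon 8 show the derived state 'absent' for C1, supporting them as a clade.
C2 (derived state 'present') is unique to Taxon 6 (autapomorphy; uninformative for grouping).
C3 (derived state 'present') is unique to Taxon 6 (autapomorphy; uninformative for grouping).
Only Taxon 2, Taxon 3, Taxon 4, and Taxon 8 show the derived state 'present' for C4, supporting them as a clade.
C5: derived state 'present' in Taxon 2, Taxon 3, Taxon 4, Taxon 7, and Taxon 8 only — synapomorphy for {Taxon 2, Taxon 3, Taxon 4, Taxon 7, Taxon 8}.
Only Taxon 3 and Taxon 8 show the derived state 'present' for C6, supporting them as a clade.
Most parsimonious ingroup topology: (((Taxon 2,(Taxon 4,(Taxon 3,Taxon 8))),Taxon 7),Taxon 6).
The clade {Taxon 3, Taxon 8} is supported by C6: its derived state 'present' occurs in exactly those taxa and in no other taxon (including the outgroup).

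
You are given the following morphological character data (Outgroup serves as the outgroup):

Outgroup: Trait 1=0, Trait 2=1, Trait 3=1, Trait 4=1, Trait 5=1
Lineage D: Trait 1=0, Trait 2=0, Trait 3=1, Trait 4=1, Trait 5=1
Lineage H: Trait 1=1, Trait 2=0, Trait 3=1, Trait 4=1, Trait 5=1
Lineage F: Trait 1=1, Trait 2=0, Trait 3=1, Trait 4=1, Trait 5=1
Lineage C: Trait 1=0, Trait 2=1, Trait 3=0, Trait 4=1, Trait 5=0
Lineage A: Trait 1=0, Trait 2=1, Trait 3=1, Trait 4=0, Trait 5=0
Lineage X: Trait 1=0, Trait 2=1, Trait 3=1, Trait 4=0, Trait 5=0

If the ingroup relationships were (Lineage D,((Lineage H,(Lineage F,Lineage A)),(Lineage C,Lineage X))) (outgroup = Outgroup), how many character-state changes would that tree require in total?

10

Map each character onto (Lineage D,((Lineage H,(Lineage F,Lineage A)),(Lineage C,Lineage X))) (rooted by Outgroup) and count the minimum state changes it requires (Fitch parsimony):
Trait 1: 2; Trait 2: 3; Trait 3: 1; Trait 4: 2; Trait 5: 2.
Total tree length = 10.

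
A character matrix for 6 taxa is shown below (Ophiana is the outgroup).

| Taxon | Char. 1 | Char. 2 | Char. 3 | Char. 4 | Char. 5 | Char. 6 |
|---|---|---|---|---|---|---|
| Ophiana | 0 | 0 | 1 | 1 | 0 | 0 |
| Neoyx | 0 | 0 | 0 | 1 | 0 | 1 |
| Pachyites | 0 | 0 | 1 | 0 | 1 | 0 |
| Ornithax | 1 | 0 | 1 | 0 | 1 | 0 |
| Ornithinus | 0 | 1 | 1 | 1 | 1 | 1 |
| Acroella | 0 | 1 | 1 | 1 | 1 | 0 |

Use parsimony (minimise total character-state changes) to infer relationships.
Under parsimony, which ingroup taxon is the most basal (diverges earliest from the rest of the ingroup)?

Neoyx

Character polarity is set by the outgroup: the derived state is whichever differs from the outgroup's state, so for Char. 3, Char. 4 the derived state is '0', and for the remaining characters it is '1'.
Char. 1 (derived state '1') is unique to Ornithax (autapomorphy; uninformative for grouping).
Char. 2 (derived state '1') is shared by Acroella and Ornithinus — a synapomorphy uniting that clade.
Char. 3: derived state '0' in Neoyx only — an autapomorphy, so it tells us nothing about relationships among taxa.
Char. 4 (derived state '0') is shared by Ornithax and Pachyites — a synapomorphy uniting that clade.
Only Acroella, Ornithax, Ornithinus, and Pachyites show the derived state '1' for Char. 5, supporting them as a clade.
Char. 6 (state '1') occurs in Neoyx and Ornithinus but conflicts with the nesting implied by the other characters — most parsimoniously interpreted as homoplasy.
Most parsimonious ingroup topology: (Neoyx,((Pachyites,Ornithax),(Ornithinus,Acroella))).
Neoyx is sister to the clade containing all other ingroup taxa, so it is the earliest-diverging (most basal) ingroup lineage.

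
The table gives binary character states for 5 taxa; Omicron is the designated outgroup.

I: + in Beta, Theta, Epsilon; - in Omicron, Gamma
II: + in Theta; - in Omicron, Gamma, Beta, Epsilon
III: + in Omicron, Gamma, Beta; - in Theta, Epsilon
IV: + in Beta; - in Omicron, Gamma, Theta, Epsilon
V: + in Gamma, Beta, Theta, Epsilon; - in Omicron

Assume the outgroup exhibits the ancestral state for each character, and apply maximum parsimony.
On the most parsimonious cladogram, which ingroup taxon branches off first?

Character polarity is set by the outgroup: the derived state is whichever differs from the outgroup's state, so for III the derived state is '-', and for the remaining characters it is '+'.
I (derived state '+') is shared by Beta, Epsilon, and Theta — a synapomorphy uniting that clade.
II: derived state '+' in Theta only — an autapomorphy, so it tells us nothing about relationships among taxa.
Only Epsilon and Theta show the derived state '-' for III, supporting them as a clade.
IV (derived state '+') is unique to Beta (autapomorphy; uninformative for grouping).
V (derived state '+') is shared by all ingroup taxa — unites the whole ingroup.
Most parsimonious ingroup topology: (Gamma,(Beta,(Theta,Epsilon))).
Gamma is sister to the clade containing all other ingroup taxa, so it is the earliest-diverging (most basal) ingroup lineage.

Gamma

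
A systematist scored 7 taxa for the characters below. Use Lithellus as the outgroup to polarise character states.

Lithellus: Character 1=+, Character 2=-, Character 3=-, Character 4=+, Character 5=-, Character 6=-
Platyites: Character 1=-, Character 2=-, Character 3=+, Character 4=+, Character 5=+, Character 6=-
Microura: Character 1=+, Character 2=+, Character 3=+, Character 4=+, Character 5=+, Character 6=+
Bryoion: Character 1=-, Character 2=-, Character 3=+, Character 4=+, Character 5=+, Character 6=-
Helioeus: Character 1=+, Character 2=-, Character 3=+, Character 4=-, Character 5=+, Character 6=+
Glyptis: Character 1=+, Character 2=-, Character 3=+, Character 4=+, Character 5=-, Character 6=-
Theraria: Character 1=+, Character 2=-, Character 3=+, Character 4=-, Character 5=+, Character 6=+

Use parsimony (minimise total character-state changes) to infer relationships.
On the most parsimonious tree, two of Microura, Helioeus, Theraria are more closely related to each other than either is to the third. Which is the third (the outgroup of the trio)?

Microura

Character polarity is set by the outgroup: the derived state is whichever differs from the outgroup's state, so for Character 1, Character 4 the derived state is '-', and for the remaining characters it is '+'.
Character 1 (derived state '-') is shared by Bryoion and Platyites — a synapomorphy uniting that clade.
Character 2 (derived state '+') is unique to Microura (autapomorphy; uninformative for grouping).
All ingroup taxa share the derived state '+' for Character 3; it defines the ingroup but does not resolve relationships within it.
Character 4: derived state '-' in Helioeus and Theraria only — synapomorphy for {Helioeus, Theraria}.
Character 5: derived state '+' in Bryoion, Helioeus, Microura, Platyites, and Theraria only — synapomorphy for {Bryoion, Helioeus, Microura, Platyites, Theraria}.
Character 6 (derived state '+') is shared by Helioeus, Microura, and Theraria — a synapomorphy uniting that clade.
Most parsimonious ingroup topology: (((Platyites,Bryoion),(Microura,(Helioeus,Theraria))),Glyptis).
Helioeus and Theraria share a more recent common ancestor with each other than either does with Microura, so Microura is the least closely related of the three.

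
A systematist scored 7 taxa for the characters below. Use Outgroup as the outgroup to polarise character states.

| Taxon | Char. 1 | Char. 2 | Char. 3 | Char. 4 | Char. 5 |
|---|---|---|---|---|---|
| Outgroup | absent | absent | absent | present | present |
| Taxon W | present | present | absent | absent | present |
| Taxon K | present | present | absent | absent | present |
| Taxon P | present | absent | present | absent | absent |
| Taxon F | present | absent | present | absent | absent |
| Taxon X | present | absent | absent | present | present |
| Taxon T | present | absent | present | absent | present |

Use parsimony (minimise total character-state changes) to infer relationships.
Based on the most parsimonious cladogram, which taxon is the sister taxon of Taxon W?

Character polarity is set by the outgroup: the derived state is whichever differs from the outgroup's state, so for Char. 4, Char. 5 the derived state is 'absent', and for the remaining characters it is 'present'.
All ingroup taxa share the derived state 'present' for Char. 1; it defines the ingroup but does not resolve relationships within it.
Only Taxon K and Taxon W show the derived state 'present' for Char. 2, supporting them as a clade.
Char. 3 (derived state 'present') is shared by Taxon F, Taxon P, and Taxon T — a synapomorphy uniting that clade.
Char. 4 (derived state 'absent') is shared by Taxon F, Taxon K, Taxon P, Taxon T, and Taxon W — a synapomorphy uniting that clade.
Char. 5: derived state 'absent' in Taxon F and Taxon P only — synapomorphy for {Taxon F, Taxon P}.
Most parsimonious ingroup topology: (((Taxon W,Taxon K),((Taxon P,Taxon F),Taxon T)),Taxon X).
Taxon W and Taxon K form a cherry on this tree, so they are sister taxa.

Taxon K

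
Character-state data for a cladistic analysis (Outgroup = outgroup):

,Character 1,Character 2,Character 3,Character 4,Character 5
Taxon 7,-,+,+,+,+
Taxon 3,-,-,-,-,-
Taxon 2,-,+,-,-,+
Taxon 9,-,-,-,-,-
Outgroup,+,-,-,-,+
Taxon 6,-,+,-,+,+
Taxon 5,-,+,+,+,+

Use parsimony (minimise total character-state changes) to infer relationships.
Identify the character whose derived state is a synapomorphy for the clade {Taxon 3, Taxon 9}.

Character 5

Character polarity is set by the outgroup: the derived state is whichever differs from the outgroup's state, so for Character 1, Character 5 the derived state is '-', and for the remaining characters it is '+'.
All ingroup taxa share the derived state '-' for Character 1; it defines the ingroup but does not resolve relationships within it.
Character 2 (derived state '+') is shared by Taxon 2, Taxon 5, Taxon 6, and Taxon 7 — a synapomorphy uniting that clade.
Character 3: derived state '+' in Taxon 5 and Taxon 7 only — synapomorphy for {Taxon 5, Taxon 7}.
Only Taxon 5, Taxon 6, and Taxon 7 show the derived state '+' for Character 4, supporting them as a clade.
Character 5 (derived state '-') is shared by Taxon 3 and Taxon 9 — a synapomorphy uniting that clade.
Most parsimonious ingroup topology: ((((Taxon 7,Taxon 5),Taxon 6),Taxon 2),(Taxon 9,Taxon 3)).
The clade {Taxon 3, Taxon 9} is supported by Character 5: its derived state '-' occurs in exactly those taxa and in no other taxon (including the outgroup).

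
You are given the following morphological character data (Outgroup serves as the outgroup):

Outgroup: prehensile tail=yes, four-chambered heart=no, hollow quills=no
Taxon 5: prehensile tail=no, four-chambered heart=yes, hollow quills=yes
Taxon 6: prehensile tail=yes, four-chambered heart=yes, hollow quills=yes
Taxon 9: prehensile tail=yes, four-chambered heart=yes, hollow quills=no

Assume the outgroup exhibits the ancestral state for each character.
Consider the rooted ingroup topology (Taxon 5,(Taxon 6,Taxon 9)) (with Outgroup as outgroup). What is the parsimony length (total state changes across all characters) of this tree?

Map each character onto (Taxon 5,(Taxon 6,Taxon 9)) (rooted by Outgroup) and count the minimum state changes it requires (Fitch parsimony):
prehensile tail: 1; four-chambered heart: 1; hollow quills: 2.
Total tree length = 4.

4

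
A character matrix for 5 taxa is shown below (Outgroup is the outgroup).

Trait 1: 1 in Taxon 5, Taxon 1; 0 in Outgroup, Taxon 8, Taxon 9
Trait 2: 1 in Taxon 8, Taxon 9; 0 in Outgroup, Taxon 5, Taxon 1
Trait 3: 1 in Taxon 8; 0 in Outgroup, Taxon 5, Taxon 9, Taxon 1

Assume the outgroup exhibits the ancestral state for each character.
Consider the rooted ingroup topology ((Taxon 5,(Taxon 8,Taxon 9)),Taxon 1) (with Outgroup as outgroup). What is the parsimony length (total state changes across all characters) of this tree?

4

Map each character onto ((Taxon 5,(Taxon 8,Taxon 9)),Taxon 1) (rooted by Outgroup) and count the minimum state changes it requires (Fitch parsimony):
Trait 1: 2; Trait 2: 1; Trait 3: 1.
Total tree length = 4.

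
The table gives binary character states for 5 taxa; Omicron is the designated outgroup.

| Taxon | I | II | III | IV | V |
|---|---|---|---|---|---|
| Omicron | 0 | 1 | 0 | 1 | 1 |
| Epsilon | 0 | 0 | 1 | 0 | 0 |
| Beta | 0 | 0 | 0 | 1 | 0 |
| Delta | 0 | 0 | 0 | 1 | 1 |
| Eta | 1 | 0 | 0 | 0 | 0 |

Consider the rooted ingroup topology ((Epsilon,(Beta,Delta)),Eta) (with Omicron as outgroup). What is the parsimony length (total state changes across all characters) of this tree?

7

Map each character onto ((Epsilon,(Beta,Delta)),Eta) (rooted by Omicron) and count the minimum state changes it requires (Fitch parsimony):
I: 1; II: 1; III: 1; IV: 2; V: 2.
Total tree length = 7.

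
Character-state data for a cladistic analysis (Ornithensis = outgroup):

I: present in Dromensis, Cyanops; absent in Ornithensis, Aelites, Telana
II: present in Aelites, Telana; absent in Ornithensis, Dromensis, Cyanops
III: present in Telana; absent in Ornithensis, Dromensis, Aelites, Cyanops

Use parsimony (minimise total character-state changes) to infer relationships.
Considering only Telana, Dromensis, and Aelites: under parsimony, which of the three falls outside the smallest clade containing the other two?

Dromensis

The outgroup has state 'absent' for every character, so 'present' is the derived state throughout.
I: derived state 'present' in Cyanops and Dromensis only — synapomorphy for {Cyanops, Dromensis}.
Only Aelites and Telana show the derived state 'present' for II, supporting them as a clade.
III (derived state 'present') is unique to Telana (autapomorphy; uninformative for grouping).
Most parsimonious ingroup topology: ((Dromensis,Cyanops),(Aelites,Telana)).
Telana and Aelites share a more recent common ancestor with each other than either does with Dromensis, so Dromensis is the least closely related of the three.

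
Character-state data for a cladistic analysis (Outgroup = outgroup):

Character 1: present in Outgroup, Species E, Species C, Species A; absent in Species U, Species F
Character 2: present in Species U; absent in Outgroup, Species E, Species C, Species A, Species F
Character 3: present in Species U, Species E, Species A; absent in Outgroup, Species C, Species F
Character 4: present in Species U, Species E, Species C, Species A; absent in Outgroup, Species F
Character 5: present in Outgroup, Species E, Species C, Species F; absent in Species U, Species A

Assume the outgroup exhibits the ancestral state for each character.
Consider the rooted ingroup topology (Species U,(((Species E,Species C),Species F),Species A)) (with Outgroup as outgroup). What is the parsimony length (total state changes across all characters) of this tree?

10

Map each character onto (Species U,(((Species E,Species C),Species F),Species A)) (rooted by Outgroup) and count the minimum state changes it requires (Fitch parsimony):
Character 1: 2; Character 2: 1; Character 3: 3; Character 4: 2; Character 5: 2.
Total tree length = 10.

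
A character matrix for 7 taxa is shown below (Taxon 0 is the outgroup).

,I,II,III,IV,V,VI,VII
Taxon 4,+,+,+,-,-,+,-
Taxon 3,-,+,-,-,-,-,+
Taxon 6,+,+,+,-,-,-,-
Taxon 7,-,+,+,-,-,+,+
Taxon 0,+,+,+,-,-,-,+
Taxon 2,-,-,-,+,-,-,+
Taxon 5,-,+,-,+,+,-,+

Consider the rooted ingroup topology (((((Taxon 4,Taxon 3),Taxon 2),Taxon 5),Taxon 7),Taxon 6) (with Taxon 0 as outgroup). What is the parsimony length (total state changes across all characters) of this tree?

Map each character onto (((((Taxon 4,Taxon 3),Taxon 2),Taxon 5),Taxon 7),Taxon 6) (rooted by Taxon 0) and count the minimum state changes it requires (Fitch parsimony):
I: 2; II: 1; III: 2; IV: 2; V: 1; VI: 2; VII: 2.
Total tree length = 12.

12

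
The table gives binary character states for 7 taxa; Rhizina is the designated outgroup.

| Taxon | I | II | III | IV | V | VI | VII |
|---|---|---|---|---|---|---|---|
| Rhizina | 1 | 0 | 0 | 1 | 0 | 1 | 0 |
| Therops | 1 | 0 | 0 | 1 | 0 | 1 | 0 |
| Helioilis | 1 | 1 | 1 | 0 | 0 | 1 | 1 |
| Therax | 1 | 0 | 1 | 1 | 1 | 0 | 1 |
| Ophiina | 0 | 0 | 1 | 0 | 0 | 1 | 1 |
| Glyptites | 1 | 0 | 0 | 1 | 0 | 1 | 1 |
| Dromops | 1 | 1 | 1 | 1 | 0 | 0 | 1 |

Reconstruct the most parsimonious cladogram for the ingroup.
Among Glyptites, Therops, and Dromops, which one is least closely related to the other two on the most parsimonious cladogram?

Therops

Character polarity is set by the outgroup: the derived state is whichever differs from the outgroup's state, so for I, IV, VI the derived state is '0', and for the remaining characters it is '1'.
I (derived state '0') is unique to Ophiina (autapomorphy; uninformative for grouping).
II (state '1') occurs in Dromops and Helioilis but conflicts with the nesting implied by the other characters — most parsimoniously interpreted as homoplasy.
III (derived state '1') is shared by Dromops, Helioilis, Ophiina, and Therax — a synapomorphy uniting that clade.
IV: derived state '0' in Helioilis and Ophiina only — synapomorphy for {Helioilis, Ophiina}.
V: derived state '1' in Therax only — an autapomorphy, so it tells us nothing about relationships among taxa.
VI (derived state '0') is shared by Dromops and Therax — a synapomorphy uniting that clade.
VII: derived state '1' in Dromops, Glyptites, Helioilis, Ophiina, and Therax only — synapomorphy for {Dromops, Glyptites, Helioilis, Ophiina, Therax}.
Most parsimonious ingroup topology: (Therops,(((Helioilis,Ophiina),(Therax,Dromops)),Glyptites)).
Dromops and Glyptites share a more recent common ancestor with each other than either does with Therops, so Therops is the least closely related of the three.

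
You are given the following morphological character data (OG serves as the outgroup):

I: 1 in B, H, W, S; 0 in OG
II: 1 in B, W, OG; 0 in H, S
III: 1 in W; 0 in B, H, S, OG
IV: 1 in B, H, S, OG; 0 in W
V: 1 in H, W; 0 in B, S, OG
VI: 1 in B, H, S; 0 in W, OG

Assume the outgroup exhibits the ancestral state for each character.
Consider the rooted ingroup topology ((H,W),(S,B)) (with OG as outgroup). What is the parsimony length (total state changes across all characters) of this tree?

8

Map each character onto ((H,W),(S,B)) (rooted by OG) and count the minimum state changes it requires (Fitch parsimony):
I: 1; II: 2; III: 1; IV: 1; V: 1; VI: 2.
Total tree length = 8.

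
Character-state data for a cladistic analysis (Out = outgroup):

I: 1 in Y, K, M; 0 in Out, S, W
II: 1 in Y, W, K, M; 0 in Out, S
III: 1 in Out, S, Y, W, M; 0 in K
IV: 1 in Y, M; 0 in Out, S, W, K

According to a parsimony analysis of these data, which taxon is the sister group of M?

Y

Character polarity is set by the outgroup: the derived state is whichever differs from the outgroup's state, so for III the derived state is '0', and for the remaining characters it is '1'.
I: derived state '1' in K, M, and Y only — synapomorphy for {K, M, Y}.
Only K, M, W, and Y show the derived state '1' for II, supporting them as a clade.
III: derived state '0' in K only — an autapomorphy, so it tells us nothing about relationships among taxa.
IV (derived state '1') is shared by M and Y — a synapomorphy uniting that clade.
Most parsimonious ingroup topology: (((K,(Y,M)),W),S).
M and Y form a cherry on this tree, so they are sister taxa.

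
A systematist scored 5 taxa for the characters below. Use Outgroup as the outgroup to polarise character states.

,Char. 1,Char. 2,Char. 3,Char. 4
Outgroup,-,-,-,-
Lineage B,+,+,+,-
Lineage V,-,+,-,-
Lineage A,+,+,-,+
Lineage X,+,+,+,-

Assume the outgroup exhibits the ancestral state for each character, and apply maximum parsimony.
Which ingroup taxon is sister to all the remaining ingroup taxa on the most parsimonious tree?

The outgroup has state '-' for every character, so '+' is the derived state throughout.
Only Lineage A, Lineage B, and Lineage X show the derived state '+' for Char. 1, supporting them as a clade.
All ingroup taxa share the derived state '+' for Char. 2; it defines the ingroup but does not resolve relationships within it.
Only Lineage B and Lineage X show the derived state '+' for Char. 3, supporting them as a clade.
Char. 4 (derived state '+') is unique to Lineage A (autapomorphy; uninformative for grouping).
Most parsimonious ingroup topology: (((Lineage B,Lineage X),Lineage A),Lineage V).
Lineage V is sister to the clade containing all other ingroup taxa, so it is the earliest-diverging (most basal) ingroup lineage.

Lineage V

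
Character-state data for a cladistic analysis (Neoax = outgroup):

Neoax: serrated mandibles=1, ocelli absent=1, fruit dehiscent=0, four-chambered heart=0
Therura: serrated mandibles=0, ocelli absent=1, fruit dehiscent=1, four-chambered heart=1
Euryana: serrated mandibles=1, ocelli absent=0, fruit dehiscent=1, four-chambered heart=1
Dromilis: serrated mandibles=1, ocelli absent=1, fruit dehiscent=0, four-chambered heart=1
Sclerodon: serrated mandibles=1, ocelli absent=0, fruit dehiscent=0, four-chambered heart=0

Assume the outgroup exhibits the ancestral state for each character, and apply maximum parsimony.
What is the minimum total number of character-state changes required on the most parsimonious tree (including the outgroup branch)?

5

Character polarity is set by the outgroup: the derived state is whichever differs from the outgroup's state, so for serrated mandibles, ocelli absent the derived state is '0', and for the remaining characters it is '1'.
serrated mandibles (derived state '0') is unique to Therura (autapomorphy; uninformative for grouping).
ocelli absent groups Euryana and Sclerodon, which is incompatible with the clades supported by the remaining characters; treating it as convergent (homoplasy) costs fewer steps than any alternative tree.
Only Euryana and Therura show the derived state '1' for fruit dehiscent, supporting them as a clade.
four-chambered heart (derived state '1') is shared by Dromilis, Euryana, and Therura — a synapomorphy uniting that clade.
Most parsimonious ingroup topology: (((Therura,Euryana),Dromilis),Sclerodon).
Changes per character on this tree: serrated mandibles: 1; ocelli absent: 2; fruit dehiscent: 1; four-chambered heart: 1.
Total = 5.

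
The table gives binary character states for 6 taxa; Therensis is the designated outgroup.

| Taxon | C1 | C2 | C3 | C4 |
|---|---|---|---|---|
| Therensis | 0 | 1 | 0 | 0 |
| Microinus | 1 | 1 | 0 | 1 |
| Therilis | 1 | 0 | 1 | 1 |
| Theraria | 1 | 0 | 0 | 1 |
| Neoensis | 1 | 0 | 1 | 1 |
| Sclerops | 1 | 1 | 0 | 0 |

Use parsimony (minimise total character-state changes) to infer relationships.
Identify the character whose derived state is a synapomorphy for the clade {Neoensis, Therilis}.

C3

Character polarity is set by the outgroup: the derived state is whichever differs from the outgroup's state, so for C2 the derived state is '0', and for the remaining characters it is '1'.
All ingroup taxa share the derived state '1' for C1; it defines the ingroup but does not resolve relationships within it.
Only Neoensis, Theraria, and Therilis show the derived state '0' for C2, supporting them as a clade.
C3: derived state '1' in Neoensis and Therilis only — synapomorphy for {Neoensis, Therilis}.
C4 (derived state '1') is shared by Microinus, Neoensis, Theraria, and Therilis — a synapomorphy uniting that clade.
Most parsimonious ingroup topology: ((Microinus,((Therilis,Neoensis),Theraria)),Sclerops).
The clade {Neoensis, Therilis} is supported by C3: its derived state '1' occurs in exactly those taxa and in no other taxon (including the outgroup).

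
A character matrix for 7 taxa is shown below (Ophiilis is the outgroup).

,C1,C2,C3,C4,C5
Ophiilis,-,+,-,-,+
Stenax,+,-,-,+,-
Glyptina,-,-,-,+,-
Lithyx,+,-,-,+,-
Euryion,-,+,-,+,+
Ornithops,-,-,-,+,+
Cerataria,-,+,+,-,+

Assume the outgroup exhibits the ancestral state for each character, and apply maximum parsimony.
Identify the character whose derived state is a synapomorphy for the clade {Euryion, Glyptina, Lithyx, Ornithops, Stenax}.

Character polarity is set by the outgroup: the derived state is whichever differs from the outgroup's state, so for C2, C5 the derived state is '-', and for the remaining characters it is '+'.
C1 (derived state '+') is shared by Lithyx and Stenax — a synapomorphy uniting that clade.
C2 (derived state '-') is shared by Glyptina, Lithyx, Ornithops, and Stenax — a synapomorphy uniting that clade.
C3: derived state '+' in Cerataria only — an autapomorphy, so it tells us nothing about relationships among taxa.
C4 (derived state '+') is shared by Euryion, Glyptina, Lithyx, Ornithops, and Stenax — a synapomorphy uniting that clade.
C5 (derived state '-') is shared by Glyptina, Lithyx, and Stenax — a synapomorphy uniting that clade.
Most parsimonious ingroup topology: (((((Stenax,Lithyx),Glyptina),Ornithops),Euryion),Cerataria).
The clade {Euryion, Glyptina, Lithyx, Ornithops, Stenax} is supported by C4: its derived state '+' occurs in exactly those taxa and in no other taxon (including the outgroup).

C4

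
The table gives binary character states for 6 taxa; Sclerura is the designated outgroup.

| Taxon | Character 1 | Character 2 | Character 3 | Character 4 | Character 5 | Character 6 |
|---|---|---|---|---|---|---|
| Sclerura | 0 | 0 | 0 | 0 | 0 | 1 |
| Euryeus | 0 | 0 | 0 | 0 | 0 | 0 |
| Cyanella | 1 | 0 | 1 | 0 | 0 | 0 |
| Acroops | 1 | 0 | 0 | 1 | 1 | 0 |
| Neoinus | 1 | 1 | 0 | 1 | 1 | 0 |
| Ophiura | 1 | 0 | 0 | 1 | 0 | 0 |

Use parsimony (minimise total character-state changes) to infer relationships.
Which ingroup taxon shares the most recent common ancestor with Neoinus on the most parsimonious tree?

Acroops

Character polarity is set by the outgroup: the derived state is whichever differs from the outgroup's state, so for Character 6 the derived state is '0', and for the remaining characters it is '1'.
Character 1: derived state '1' in Acroops, Cyanella, Neoinus, and Ophiura only — synapomorphy for {Acroops, Cyanella, Neoinus, Ophiura}.
Character 2 (derived state '1') is unique to Neoinus (autapomorphy; uninformative for grouping).
Character 3 (derived state '1') is unique to Cyanella (autapomorphy; uninformative for grouping).
Only Acroops, Neoinus, and Ophiura show the derived state '1' for Character 4, supporting them as a clade.
Only Acroops and Neoinus show the derived state '1' for Character 5, supporting them as a clade.
Character 6 (derived state '0') is shared by all ingroup taxa — unites the whole ingroup.
Most parsimonious ingroup topology: (Euryeus,(Cyanella,((Acroops,Neoinus),Ophiura))).
Neoinus and Acroops form a cherry on this tree, so they are sister taxa.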